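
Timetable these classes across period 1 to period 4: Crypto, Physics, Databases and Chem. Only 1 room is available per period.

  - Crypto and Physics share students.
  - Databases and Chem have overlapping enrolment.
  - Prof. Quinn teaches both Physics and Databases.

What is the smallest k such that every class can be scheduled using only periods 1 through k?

4 periods

With at most 1 per period and 4 classes, at least 4 periods are needed.
4 works (last occupied period: period 4): for example Physics=period 2, Chem=period 4, Databases=period 3, Crypto=period 1.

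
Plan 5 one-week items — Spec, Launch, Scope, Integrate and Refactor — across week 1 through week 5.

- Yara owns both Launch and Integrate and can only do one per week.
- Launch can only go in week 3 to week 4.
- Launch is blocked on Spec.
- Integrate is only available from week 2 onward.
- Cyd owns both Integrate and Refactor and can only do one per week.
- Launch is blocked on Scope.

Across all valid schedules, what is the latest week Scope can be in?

Downstream work caps Scope at week 3.
Scope at week 3 is achievable: Spec -> week 1; Launch -> week 4; Refactor -> week 1; Integrate -> week 2; Scope -> week 3.

week 3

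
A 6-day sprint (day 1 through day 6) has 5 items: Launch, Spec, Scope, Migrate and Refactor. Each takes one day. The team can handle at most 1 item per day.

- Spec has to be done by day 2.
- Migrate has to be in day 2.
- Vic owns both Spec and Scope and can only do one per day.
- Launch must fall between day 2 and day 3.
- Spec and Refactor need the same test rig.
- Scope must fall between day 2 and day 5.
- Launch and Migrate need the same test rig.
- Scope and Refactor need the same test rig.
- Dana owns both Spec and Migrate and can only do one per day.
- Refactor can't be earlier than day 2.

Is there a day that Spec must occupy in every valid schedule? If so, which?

day 1

Spec's window is day 1–day 2.
Migrate is fixed at day 2, and Spec can't share a day with Migrate.
So Spec must be day 1.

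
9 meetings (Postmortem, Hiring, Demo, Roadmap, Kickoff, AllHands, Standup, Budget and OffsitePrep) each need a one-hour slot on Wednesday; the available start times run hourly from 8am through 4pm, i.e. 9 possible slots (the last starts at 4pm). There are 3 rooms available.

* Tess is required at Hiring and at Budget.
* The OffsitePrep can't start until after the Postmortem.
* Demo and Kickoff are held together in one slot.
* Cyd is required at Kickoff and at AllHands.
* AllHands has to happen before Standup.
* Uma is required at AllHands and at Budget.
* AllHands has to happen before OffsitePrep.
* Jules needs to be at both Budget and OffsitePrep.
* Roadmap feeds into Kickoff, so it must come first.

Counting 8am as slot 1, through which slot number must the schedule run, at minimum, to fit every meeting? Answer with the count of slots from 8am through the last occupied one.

The precedence chain requires at least 2 distinct slots.
With at most 3 per slot and 9 meetings, at least 3 slots are needed.
3 works (last occupied slot: 10am): for example Hiring -> 9am; OffsitePrep -> 9am; AllHands -> 8am; Standup -> 9am; Budget -> 10am; Kickoff -> 10am; Roadmap -> 8am; Demo -> 10am; Postmortem -> 8am.

3 slots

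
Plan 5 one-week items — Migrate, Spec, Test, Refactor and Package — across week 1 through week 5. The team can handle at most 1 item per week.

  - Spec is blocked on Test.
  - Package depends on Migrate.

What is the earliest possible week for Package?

Precedence pushes Package to at least week 2.
Package at week 2 is achievable: Package -> week 2, Refactor -> week 5, Test -> week 3, Migrate -> week 1, Spec -> week 4.

week 2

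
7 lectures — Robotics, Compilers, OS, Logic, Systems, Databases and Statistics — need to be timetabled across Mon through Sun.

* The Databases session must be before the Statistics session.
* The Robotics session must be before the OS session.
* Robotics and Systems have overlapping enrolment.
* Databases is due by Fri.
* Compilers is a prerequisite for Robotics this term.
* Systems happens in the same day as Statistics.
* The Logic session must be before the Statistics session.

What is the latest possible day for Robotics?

Precedence pushes Robotics to at least Tue; downstream work caps Robotics at Sat.
Robotics at Sat is achievable: Compilers -> Mon; OS -> Sun; Robotics -> Sat; Databases -> Mon; Systems -> Tue; Logic -> Mon; Statistics -> Tue.

Sat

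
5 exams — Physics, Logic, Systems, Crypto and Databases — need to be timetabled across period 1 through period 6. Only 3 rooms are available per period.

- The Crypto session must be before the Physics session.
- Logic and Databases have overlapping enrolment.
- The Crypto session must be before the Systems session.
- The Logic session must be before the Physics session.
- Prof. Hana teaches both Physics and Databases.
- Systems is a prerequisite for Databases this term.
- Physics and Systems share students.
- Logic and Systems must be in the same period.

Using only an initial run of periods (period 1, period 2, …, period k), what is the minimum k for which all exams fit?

4 periods

The precedence chain requires at least 3 distinct periods.
With at most 3 per period and 5 exams, at least 2 periods are needed.
Could 3 periods be enough, i.e. nothing placed later than period 3? No: Databases must come after Systems (at period 1 or later) → {period 2, period 3}; Systems must come before Databases (at period 3 or earlier) → {period 1, period 2}; Physics must come after Logic (at period 1 or later) → {period 2, period 3}; Logic must come before Physics (at period 3 or earlier) → {period 1, period 2}; Crypto must come before Physics (at period 3 or earlier) → {period 1, period 2}; Systems must come after Crypto (at period 1 or later) → {period 2}; Logic must be in the same period as Systems (in {period 2}) → {period 2}; Databases can't share with Logic (period 2) → {period 3}; Physics can't share with Systems (period 2) → {period 3}; Databases can't share with Physics (period 3) → nothing is left.
So 3 periods is not enough.
4 works (last occupied period: period 4): for example Physics in period 3, Databases in period 4, Crypto in period 1, Logic in period 2, Systems in period 2.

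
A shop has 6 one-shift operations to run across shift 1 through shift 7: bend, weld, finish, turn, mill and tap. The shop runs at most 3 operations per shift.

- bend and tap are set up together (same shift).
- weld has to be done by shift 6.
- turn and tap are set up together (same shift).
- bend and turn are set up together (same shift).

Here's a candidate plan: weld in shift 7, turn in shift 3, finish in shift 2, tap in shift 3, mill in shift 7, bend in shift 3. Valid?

Invalid. weld has to be done by shift 6.

turn and tap are set up together (same shift) — holds.
weld has to be done by shift 6 — violated.
The shop runs at most 3 operations per shift — holds.
bend and turn are set up together (same shift) — holds.
bend and tap are set up together (same shift) — holds.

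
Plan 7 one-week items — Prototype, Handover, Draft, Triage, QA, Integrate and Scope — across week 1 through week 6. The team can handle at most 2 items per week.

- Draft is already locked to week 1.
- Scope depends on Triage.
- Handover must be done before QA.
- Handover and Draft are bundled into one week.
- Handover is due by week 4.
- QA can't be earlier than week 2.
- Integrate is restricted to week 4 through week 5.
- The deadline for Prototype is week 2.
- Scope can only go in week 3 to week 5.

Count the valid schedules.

48

Splitting on Triage: it can be week 2 (22), week 3 (18), week 4 (8). Listing each branch's schedules as (Prototype, Handover, Draft, QA, Integrate, Scope) by week number:
Triage=week 2: (2,1,1,3,4,3) (2,1,1,3,4,4) (2,1,1,3,4,5) (2,1,1,3,5,3) (2,1,1,3,5,4) (2,1,1,3,5,5) (2,1,1,4,4,3) (2,1,1,4,4,5) (2,1,1,4,5,3) (2,1,1,4,5,4) (2,1,1,4,5,5) (2,1,1,5,4,3) (2,1,1,5,4,4) (2,1,1,5,4,5) (2,1,1,5,5,3) (2,1,1,5,5,4) (2,1,1,6,4,3) (2,1,1,6,4,4) (2,1,1,6,4,5) (2,1,1,6,5,3) (2,1,1,6,5,4) (2,1,1,6,5,5) — 22.
Triage=week 3: (2,1,1,2,4,4) (2,1,1,2,4,5) (2,1,1,2,5,4) (2,1,1,2,5,5) (2,1,1,3,4,4) (2,1,1,3,4,5) (2,1,1,3,5,4) (2,1,1,3,5,5) (2,1,1,4,4,5) (2,1,1,4,5,4) (2,1,1,4,5,5) (2,1,1,5,4,4) (2,1,1,5,4,5) (2,1,1,5,5,4) (2,1,1,6,4,4) (2,1,1,6,4,5) (2,1,1,6,5,4) (2,1,1,6,5,5) — 18.
Triage=week 4: (2,1,1,2,4,5) (2,1,1,2,5,5) (2,1,1,3,4,5) (2,1,1,3,5,5) (2,1,1,4,5,5) (2,1,1,5,4,5) (2,1,1,6,4,5) (2,1,1,6,5,5) — 8.
Summing: 22 + 18 + 8 = 48.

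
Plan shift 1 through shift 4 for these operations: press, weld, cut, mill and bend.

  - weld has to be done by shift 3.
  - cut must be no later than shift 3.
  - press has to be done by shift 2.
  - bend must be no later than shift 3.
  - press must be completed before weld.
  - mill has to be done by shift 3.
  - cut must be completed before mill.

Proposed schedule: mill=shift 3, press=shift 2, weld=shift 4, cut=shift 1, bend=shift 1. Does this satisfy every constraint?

No — it violates: weld has to be done by shift 3

cut must be no later than shift 3 — holds.
bend must be no later than shift 3 — holds.
cut must be completed before mill — holds.
press has to be done by shift 2 — holds.
mill has to be done by shift 3 — holds.
weld has to be done by shift 3 — violated.
press must be completed before weld — holds.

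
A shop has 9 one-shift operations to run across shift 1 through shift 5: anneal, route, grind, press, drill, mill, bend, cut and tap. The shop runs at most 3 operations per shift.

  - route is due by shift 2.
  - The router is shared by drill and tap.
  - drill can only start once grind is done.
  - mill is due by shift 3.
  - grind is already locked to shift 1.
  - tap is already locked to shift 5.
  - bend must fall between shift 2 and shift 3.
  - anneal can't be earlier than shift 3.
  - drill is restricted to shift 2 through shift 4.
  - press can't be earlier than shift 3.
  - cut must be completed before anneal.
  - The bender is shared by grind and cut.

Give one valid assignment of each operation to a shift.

mill=shift 1; cut=shift 2; grind=shift 1; route=shift 1; bend=shift 2; drill=shift 2; tap=shift 5; anneal=shift 3; press=shift 3

Checking: cut(shift 2) before anneal(shift 3); grind(shift 1) before drill(shift 2); drill(shift 2) != tap(shift 5); grind(shift 1) != cut(shift 2); press=shift 3 in [shift 3,shift 5]; grind=shift 1 in [shift 1,shift 1]; tap=shift 5 in [shift 5,shift 5]; anneal=shift 3 in [shift 3,shift 5]; route=shift 1 in [shift 1,shift 2]; mill=shift 1 in [shift 1,shift 3]; drill=shift 2 in [shift 2,shift 4]; bend=shift 2 in [shift 2,shift 3]; max 3 per shift (cap 3).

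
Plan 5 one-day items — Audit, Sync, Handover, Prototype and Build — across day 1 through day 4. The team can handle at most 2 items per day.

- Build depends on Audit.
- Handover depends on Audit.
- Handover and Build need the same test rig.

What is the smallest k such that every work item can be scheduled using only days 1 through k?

The precedence chain requires at least 2 distinct days.
With at most 2 per day and 5 work items, at least 3 days are needed.
3 works (last occupied day: day 3): for example Prototype -> day 2; Sync -> day 1; Audit -> day 1; Build -> day 3; Handover -> day 2.

3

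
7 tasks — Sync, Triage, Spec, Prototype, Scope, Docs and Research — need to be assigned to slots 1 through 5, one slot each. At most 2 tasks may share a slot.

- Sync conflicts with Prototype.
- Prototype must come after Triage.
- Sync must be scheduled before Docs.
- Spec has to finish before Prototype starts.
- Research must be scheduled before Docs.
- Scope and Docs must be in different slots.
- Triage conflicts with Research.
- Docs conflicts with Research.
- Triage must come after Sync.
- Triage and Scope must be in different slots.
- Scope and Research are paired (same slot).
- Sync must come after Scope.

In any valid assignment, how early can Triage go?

Precedence pushes Triage to at least 3; downstream work caps Triage at 4.
Triage at 3 is achievable: Research=1, Docs=3, Scope=1, Spec=2, Sync=2, Prototype=4, Triage=3.

3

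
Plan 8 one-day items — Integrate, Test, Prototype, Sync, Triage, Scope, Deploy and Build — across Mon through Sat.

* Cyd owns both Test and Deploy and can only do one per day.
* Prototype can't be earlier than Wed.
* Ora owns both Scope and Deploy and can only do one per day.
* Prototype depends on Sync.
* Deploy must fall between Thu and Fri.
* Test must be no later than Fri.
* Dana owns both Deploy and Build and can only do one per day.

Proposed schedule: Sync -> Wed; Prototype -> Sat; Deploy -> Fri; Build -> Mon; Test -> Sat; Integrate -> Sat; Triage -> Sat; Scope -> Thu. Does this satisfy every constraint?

Cyd owns both Test and Deploy and can only do one per day — holds.
Test must be no later than Fri — violated.
Prototype depends on Sync — holds.
Prototype can't be earlier than Wed — holds.
Ora owns both Scope and Deploy and can only do one per day — holds.
Dana owns both Deploy and Build and can only do one per day — holds.
Deploy must fall between Thu and Fri — holds.

Invalid. Test must be no later than Fri.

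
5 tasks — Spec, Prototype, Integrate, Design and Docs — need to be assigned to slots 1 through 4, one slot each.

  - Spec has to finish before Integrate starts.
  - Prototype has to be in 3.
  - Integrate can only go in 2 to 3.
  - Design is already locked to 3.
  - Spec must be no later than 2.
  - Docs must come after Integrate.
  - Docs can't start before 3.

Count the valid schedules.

4

Enumerating: Spec in 1; Design in 3; Integrate in 2; Prototype in 3; Docs in 3 | Integrate in 2; Design in 3; Spec in 1; Prototype in 3; Docs in 4 | Docs=4, Prototype=3, Spec=1, Integrate=3, Design=3 | Spec=2, Docs=4, Prototype=3, Design=3, Integrate=3.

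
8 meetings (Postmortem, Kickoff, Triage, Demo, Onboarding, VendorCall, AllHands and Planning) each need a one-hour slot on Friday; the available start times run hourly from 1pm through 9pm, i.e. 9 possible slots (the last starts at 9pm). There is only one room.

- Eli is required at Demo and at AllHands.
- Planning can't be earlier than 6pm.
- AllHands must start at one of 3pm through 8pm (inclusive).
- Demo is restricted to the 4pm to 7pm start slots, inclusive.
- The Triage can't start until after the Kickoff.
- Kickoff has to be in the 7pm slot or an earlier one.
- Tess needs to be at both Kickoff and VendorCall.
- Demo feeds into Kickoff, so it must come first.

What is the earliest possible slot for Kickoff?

5pm

Precedence pushes Kickoff to at least 5pm; Kickoff's own window allows nothing later than 7pm.
Kickoff at 5pm is achievable: AllHands in 3pm; Onboarding in 2pm; Kickoff in 5pm; Triage in 7pm; VendorCall in 8pm; Demo in 4pm; Planning in 6pm; Postmortem in 1pm.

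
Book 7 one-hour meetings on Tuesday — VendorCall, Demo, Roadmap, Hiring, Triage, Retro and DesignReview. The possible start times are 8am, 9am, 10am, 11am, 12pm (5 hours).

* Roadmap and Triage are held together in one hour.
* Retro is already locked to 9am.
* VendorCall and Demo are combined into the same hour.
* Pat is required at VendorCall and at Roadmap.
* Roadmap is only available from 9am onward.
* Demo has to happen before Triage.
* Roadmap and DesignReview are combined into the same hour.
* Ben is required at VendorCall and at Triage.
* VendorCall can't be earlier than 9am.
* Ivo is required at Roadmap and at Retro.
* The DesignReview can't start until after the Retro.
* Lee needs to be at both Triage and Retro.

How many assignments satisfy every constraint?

Splitting on VendorCall: it can be 9am (15), 10am (10), 11am (5). Listing each branch's schedules as (Demo, Roadmap, Hiring, Triage, Retro, DesignReview):
VendorCall=9am: (9am,10am,8am,10am,9am,10am) (9am,10am,9am,10am,9am,10am) (9am,10am,10am,10am,9am,10am) (9am,10am,11am,10am,9am,10am) (9am,10am,12pm,10am,9am,10am) (9am,11am,8am,11am,9am,11am) (9am,11am,9am,11am,9am,11am) (9am,11am,10am,11am,9am,11am) (9am,11am,11am,11am,9am,11am) (9am,11am,12pm,11am,9am,11am) (9am,12pm,8am,12pm,9am,12pm) (9am,12pm,9am,12pm,9am,12pm) (9am,12pm,10am,12pm,9am,12pm) (9am,12pm,11am,12pm,9am,12pm) (9am,12pm,12pm,12pm,9am,12pm) — 15.
VendorCall=10am: (10am,11am,8am,11am,9am,11am) (10am,11am,9am,11am,9am,11am) (10am,11am,10am,11am,9am,11am) (10am,11am,11am,11am,9am,11am) (10am,11am,12pm,11am,9am,11am) (10am,12pm,8am,12pm,9am,12pm) (10am,12pm,9am,12pm,9am,12pm) (10am,12pm,10am,12pm,9am,12pm) (10am,12pm,11am,12pm,9am,12pm) (10am,12pm,12pm,12pm,9am,12pm) — 10.
VendorCall=11am: (11am,12pm,8am,12pm,9am,12pm) (11am,12pm,9am,12pm,9am,12pm) (11am,12pm,10am,12pm,9am,12pm) (11am,12pm,11am,12pm,9am,12pm) (11am,12pm,12pm,12pm,9am,12pm) — 5.
Summing: 15 + 10 + 5 = 30.

30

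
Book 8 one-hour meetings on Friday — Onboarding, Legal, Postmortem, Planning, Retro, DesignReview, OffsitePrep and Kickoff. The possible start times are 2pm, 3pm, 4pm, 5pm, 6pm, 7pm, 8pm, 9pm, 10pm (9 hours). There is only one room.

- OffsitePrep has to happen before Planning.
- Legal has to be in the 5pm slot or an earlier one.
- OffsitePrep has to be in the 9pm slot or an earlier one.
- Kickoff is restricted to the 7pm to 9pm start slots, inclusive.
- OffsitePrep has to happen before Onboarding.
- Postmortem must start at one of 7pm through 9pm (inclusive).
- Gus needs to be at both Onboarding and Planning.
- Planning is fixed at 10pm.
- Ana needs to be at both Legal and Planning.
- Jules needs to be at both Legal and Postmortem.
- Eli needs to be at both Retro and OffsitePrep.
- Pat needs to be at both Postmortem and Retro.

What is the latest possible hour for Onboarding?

9pm

Precedence pushes Onboarding to at least 3pm.
Onboarding at 9pm is achievable: Legal in 2pm, Onboarding in 9pm, DesignReview in 5pm, Retro in 4pm, Postmortem in 7pm, Planning in 10pm, OffsitePrep in 3pm, Kickoff in 8pm.
Nothing later works — the conflict and capacity constraints rule out every hour after 9pm.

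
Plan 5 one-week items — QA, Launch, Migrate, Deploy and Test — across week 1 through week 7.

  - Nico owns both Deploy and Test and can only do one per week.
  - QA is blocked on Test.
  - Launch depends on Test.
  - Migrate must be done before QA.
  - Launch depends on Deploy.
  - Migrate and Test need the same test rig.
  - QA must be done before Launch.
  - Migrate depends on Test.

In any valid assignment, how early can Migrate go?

week 2

Precedence pushes Migrate to at least week 2; downstream work caps Migrate at week 5.
Migrate at week 2 is achievable: Deploy -> week 2, Launch -> week 4, Migrate -> week 2, QA -> week 3, Test -> week 1.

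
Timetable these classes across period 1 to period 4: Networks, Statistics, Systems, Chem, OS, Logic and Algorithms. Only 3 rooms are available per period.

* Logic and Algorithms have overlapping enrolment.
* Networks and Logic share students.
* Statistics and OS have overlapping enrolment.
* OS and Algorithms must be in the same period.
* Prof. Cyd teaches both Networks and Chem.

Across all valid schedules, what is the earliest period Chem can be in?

Chem at period 1 is achievable: OS -> period 2; Chem -> period 1; Algorithms -> period 2; Systems -> period 1; Logic -> period 3; Networks -> period 2; Statistics -> period 1.

period 1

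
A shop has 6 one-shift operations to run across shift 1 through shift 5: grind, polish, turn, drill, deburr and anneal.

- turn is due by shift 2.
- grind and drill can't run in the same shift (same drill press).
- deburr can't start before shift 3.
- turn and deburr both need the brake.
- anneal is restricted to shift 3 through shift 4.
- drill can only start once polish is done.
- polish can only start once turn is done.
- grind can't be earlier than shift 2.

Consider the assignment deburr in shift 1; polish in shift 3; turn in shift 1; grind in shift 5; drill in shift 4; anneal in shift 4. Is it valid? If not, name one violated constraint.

No. turn and deburr both need the brake is not satisfied.

turn and deburr both need the brake — violated.
anneal is restricted to shift 3 through shift 4 — holds.
deburr can't start before shift 3 — violated.
grind can't be earlier than shift 2 — holds.
drill can only start once polish is done — holds.
polish can only start once turn is done — holds.
grind and drill can't run in the same shift (same drill press) — holds.
turn is due by shift 2 — holds.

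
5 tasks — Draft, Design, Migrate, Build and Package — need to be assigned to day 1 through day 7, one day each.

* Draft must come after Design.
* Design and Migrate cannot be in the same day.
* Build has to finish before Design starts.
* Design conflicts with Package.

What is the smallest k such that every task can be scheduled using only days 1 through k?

3

The precedence chain requires at least 3 distinct days.
3 works (last occupied day: day 3): for example Migrate in day 1, Build in day 1, Package in day 1, Draft in day 3, Design in day 2.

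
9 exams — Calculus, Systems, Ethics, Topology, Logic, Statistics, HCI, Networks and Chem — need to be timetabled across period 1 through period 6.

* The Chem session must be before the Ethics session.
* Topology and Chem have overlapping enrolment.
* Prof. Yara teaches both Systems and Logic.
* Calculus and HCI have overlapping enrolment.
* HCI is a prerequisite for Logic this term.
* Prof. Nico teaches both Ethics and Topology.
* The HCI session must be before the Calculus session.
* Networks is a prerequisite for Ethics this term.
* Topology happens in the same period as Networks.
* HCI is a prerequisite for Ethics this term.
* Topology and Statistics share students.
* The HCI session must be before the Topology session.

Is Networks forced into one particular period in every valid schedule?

No

Networks can be period 2 (e.g. Networks -> period 2; Ethics -> period 3; Systems -> period 1; Calculus -> period 2; HCI -> period 1; Topology -> period 2; Chem -> period 1; Statistics -> period 1; Logic -> period 2) or period 3 (e.g. Calculus -> period 2; Systems -> period 1; Logic -> period 2; Statistics -> period 1; Chem -> period 1; Networks -> period 3; Topology -> period 3; Ethics -> period 4; HCI -> period 1).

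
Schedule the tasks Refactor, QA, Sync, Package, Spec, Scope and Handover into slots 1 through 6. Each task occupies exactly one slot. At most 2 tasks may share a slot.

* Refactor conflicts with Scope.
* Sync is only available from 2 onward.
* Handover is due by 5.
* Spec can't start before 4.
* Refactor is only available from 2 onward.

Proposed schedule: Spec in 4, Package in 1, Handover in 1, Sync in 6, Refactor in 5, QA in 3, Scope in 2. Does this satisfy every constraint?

Valid

Spec can't start before 4 — holds.
Handover is due by 5 — holds.
Refactor is only available from 2 onward — holds.
Refactor conflicts with Scope — holds.
Sync is only available from 2 onward — holds.
At most 2 tasks may share a slot — holds.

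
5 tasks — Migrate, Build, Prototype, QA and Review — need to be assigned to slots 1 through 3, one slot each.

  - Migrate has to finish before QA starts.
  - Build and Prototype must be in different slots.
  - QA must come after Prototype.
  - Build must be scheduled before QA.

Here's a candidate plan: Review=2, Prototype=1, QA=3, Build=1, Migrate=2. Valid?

QA must come after Prototype — holds.
Build and Prototype must be in different slots — violated.
Build must be scheduled before QA — holds.
Migrate has to finish before QA starts — holds.

No — it violates: Build and Prototype must be in different slots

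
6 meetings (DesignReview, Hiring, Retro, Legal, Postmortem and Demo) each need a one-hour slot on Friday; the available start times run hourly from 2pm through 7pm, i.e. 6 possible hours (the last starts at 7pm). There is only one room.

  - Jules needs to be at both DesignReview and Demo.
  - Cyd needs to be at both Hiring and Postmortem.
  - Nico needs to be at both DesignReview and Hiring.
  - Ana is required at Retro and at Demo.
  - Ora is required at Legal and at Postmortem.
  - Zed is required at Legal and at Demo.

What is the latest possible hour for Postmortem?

7pm

Postmortem at 7pm is achievable: Legal -> 5pm, DesignReview -> 2pm, Postmortem -> 7pm, Hiring -> 3pm, Demo -> 6pm, Retro -> 4pm.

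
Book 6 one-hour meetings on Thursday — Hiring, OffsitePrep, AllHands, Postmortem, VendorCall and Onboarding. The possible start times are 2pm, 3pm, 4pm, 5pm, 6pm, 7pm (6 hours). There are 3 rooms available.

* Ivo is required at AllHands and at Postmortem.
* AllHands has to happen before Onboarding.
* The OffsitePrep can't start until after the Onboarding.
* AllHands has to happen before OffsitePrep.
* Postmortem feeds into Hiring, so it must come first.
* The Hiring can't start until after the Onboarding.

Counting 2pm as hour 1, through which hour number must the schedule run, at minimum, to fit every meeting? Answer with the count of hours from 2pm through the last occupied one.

The precedence chain requires at least 3 distinct hours.
With at most 3 per hour and 6 meetings, at least 2 hours are needed.
3 works (last occupied hour: 4pm): for example Hiring in 4pm, AllHands in 2pm, Onboarding in 3pm, OffsitePrep in 4pm, VendorCall in 2pm, Postmortem in 3pm.

3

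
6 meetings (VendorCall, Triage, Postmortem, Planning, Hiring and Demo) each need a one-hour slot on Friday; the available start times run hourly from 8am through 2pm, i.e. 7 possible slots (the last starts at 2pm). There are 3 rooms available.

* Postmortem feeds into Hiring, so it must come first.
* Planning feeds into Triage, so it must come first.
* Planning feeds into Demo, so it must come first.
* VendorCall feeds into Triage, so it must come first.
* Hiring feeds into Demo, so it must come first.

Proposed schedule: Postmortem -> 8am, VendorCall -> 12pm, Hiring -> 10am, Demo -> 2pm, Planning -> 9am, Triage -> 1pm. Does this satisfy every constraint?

Yes, all constraints hold

Planning feeds into Demo, so it must come first — holds.
There are 3 rooms available — holds.
Hiring feeds into Demo, so it must come first — holds.
VendorCall feeds into Triage, so it must come first — holds.
Postmortem feeds into Hiring, so it must come first — holds.
Planning feeds into Triage, so it must come first — holds.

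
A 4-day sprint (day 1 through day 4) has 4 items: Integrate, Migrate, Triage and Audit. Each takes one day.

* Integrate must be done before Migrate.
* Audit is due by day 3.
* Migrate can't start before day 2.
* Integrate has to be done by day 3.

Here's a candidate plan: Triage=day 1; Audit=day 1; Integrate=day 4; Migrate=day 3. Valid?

No. Integrate has to be done by day 3 is not satisfied.

Audit is due by day 3 — holds.
Migrate can't start before day 2 — holds.
Integrate must be done before Migrate — violated.
Integrate has to be done by day 3 — violated.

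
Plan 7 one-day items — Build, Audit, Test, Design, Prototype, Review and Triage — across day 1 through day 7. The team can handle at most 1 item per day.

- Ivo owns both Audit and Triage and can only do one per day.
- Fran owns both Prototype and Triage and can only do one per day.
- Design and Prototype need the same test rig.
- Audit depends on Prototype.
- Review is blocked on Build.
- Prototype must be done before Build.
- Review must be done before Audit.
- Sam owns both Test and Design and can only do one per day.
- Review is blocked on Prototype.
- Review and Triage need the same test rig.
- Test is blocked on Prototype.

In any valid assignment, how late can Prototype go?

Downstream work caps Prototype at day 4.
Prototype at day 3 is achievable: Design=day 1; Triage=day 2; Prototype=day 3; Test=day 7; Review=day 5; Audit=day 6; Build=day 4.
Nothing later works — the conflict and capacity constraints rule out every day after day 3.

day 3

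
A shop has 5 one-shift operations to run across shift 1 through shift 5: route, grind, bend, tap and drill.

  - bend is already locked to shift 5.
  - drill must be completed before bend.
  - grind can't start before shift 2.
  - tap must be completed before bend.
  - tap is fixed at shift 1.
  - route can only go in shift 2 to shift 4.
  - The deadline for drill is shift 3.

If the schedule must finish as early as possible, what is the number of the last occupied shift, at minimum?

The precedence chain requires at least 2 distinct shifts.
bend can't be placed before shift 5, so the schedule must run through at least shift 5.
5 works (last occupied shift: shift 5): for example route=shift 2, grind=shift 2, tap=shift 1, drill=shift 1, bend=shift 5.

shift 5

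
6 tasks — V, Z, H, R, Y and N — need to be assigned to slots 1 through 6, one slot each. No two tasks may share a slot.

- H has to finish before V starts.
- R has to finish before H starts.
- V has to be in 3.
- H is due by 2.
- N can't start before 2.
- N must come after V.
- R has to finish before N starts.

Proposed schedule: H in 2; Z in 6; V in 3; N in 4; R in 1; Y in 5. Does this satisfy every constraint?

H has to finish before V starts — holds.
R has to finish before H starts — holds.
H is due by 2 — holds.
N must come after V — holds.
No two tasks may share a slot — holds.
R has to finish before N starts — holds.
N can't start before 2 — holds.
V has to be in 3 — holds.

Yes, all constraints hold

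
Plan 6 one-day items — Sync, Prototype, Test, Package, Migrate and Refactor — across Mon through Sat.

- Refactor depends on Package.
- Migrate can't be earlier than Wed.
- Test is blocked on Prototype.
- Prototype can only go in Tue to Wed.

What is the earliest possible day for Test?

Precedence pushes Test to at least Wed.
Test at Wed is achievable: Package in Mon, Prototype in Tue, Sync in Mon, Refactor in Tue, Migrate in Wed, Test in Wed.

Wed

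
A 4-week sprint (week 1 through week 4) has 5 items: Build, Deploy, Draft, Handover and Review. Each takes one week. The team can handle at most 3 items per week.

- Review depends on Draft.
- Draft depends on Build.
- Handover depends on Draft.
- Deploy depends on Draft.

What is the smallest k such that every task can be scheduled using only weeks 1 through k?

3 weeks

The precedence chain requires at least 3 distinct weeks.
With at most 3 per week and 5 tasks, at least 2 weeks are needed.
3 works (last occupied week: week 3): for example Build in week 1; Deploy in week 3; Handover in week 3; Review in week 3; Draft in week 2.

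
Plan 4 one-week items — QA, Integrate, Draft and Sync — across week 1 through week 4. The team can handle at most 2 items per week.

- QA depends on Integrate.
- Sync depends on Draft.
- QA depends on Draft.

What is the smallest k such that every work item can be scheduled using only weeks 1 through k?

The precedence chain requires at least 2 distinct weeks.
With at most 2 per week and 4 work items, at least 2 weeks are needed.
2 works (last occupied week: week 2): for example Integrate in week 1, QA in week 2, Sync in week 2, Draft in week 1.

2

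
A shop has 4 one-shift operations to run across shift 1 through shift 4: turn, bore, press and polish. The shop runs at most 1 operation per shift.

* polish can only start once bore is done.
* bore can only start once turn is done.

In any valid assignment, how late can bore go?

Precedence pushes bore to at least shift 2; downstream work caps bore at shift 3.
bore at shift 3 is achievable: bore=shift 3; polish=shift 4; press=shift 2; turn=shift 1.

shift 3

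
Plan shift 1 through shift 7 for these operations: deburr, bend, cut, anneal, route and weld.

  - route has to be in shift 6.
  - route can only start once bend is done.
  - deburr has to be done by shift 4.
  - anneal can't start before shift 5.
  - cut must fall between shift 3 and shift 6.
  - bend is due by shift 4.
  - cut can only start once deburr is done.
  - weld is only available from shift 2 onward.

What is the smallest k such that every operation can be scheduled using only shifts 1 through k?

The precedence chain requires at least 2 distinct shifts.
route can't be placed before shift 6, so the schedule must run through at least shift 6.
6 works (last occupied shift: shift 6): for example anneal in shift 5, deburr in shift 1, cut in shift 3, route in shift 6, weld in shift 2, bend in shift 1.

6 shifts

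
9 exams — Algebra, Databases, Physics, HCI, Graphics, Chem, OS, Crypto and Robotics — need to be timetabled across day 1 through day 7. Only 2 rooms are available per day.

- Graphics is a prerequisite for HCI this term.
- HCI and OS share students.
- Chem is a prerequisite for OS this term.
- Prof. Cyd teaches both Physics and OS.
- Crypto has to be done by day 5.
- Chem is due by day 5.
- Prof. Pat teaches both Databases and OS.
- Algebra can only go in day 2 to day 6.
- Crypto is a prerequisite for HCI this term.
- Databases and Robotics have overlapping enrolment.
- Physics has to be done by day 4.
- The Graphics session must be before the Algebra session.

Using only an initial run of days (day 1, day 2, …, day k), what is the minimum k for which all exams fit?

The precedence chain requires at least 2 distinct days.
With at most 2 per day and 9 exams, at least 5 days are needed.
5 works (last occupied day: day 5): for example HCI -> day 3; Databases -> day 5; Crypto -> day 2; Physics -> day 1; Algebra -> day 2; Chem -> day 3; Graphics -> day 1; OS -> day 4; Robotics -> day 4.

5 days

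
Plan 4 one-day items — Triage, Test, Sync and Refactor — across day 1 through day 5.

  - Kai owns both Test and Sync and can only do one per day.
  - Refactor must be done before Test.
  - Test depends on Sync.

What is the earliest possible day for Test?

day 2

Precedence pushes Test to at least day 2.
Test at day 2 is achievable: Test -> day 2, Sync -> day 1, Refactor -> day 1, Triage -> day 1.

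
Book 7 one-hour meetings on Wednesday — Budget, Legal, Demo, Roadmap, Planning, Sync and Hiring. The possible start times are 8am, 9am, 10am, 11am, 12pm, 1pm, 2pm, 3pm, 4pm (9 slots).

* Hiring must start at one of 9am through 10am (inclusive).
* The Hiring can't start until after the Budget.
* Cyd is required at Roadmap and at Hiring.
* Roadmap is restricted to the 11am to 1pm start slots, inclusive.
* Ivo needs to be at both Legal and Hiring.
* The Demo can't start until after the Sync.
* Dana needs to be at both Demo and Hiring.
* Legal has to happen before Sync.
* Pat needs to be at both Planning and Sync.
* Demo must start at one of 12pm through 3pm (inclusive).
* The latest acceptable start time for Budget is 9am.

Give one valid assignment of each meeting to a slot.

Demo in 12pm, Legal in 8am, Hiring in 9am, Budget in 8am, Sync in 9am, Planning in 8am, Roadmap in 11am

Checking: Budget(8am) before Hiring(9am); Sync(9am) before Demo(12pm); Legal(8am) before Sync(9am); Planning(8am) != Sync(9am); Legal(8am) != Hiring(9am); Roadmap(11am) != Hiring(9am); Demo(12pm) != Hiring(9am); Roadmap=11am in [11am,1pm]; Budget=8am in [8am,9am]; Demo=12pm in [12pm,3pm]; Hiring=9am in [9am,10am].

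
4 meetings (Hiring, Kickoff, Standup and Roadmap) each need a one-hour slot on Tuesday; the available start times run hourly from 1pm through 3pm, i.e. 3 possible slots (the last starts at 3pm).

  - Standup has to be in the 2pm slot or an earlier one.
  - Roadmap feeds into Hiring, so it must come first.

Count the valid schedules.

Splitting on Hiring: it can be 2pm (6), 3pm (12). Listing each branch's schedules as (Kickoff, Standup, Roadmap):
Hiring=2pm: (1pm,1pm,1pm) (1pm,2pm,1pm) (2pm,1pm,1pm) (2pm,2pm,1pm) (3pm,1pm,1pm) (3pm,2pm,1pm) — 6.
Hiring=3pm: (1pm,1pm,1pm) (1pm,1pm,2pm) (1pm,2pm,1pm) (1pm,2pm,2pm) (2pm,1pm,1pm) (2pm,1pm,2pm) (2pm,2pm,1pm) (2pm,2pm,2pm) (3pm,1pm,1pm) (3pm,1pm,2pm) (3pm,2pm,1pm) (3pm,2pm,2pm) — 12.
Summing: 6 + 12 = 18.

18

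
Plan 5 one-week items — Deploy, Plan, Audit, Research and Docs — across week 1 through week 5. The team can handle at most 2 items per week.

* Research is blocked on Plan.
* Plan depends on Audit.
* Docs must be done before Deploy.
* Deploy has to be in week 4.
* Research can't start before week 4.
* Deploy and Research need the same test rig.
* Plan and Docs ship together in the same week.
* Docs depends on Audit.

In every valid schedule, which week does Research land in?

Research's window is week 4–week 5.
Deploy is fixed at week 4, and Research can't share a week with Deploy.
So Research must be week 5.

week 5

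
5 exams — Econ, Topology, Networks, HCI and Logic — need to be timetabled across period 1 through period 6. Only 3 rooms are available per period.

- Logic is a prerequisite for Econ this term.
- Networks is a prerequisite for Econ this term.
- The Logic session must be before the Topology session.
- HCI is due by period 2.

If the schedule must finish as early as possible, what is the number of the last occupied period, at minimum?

2

The precedence chain requires at least 2 distinct periods.
With at most 3 per period and 5 exams, at least 2 periods are needed.
2 works (last occupied period: period 2): for example Topology -> period 2, Networks -> period 1, Econ -> period 2, Logic -> period 1, HCI -> period 1.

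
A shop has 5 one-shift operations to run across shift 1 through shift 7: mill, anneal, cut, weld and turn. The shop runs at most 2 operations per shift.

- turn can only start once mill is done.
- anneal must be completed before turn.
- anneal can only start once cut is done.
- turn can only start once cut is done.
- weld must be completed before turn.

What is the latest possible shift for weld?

shift 6

Downstream work caps weld at shift 6.
weld at shift 6 is achievable: anneal -> shift 2, turn -> shift 7, mill -> shift 1, weld -> shift 6, cut -> shift 1.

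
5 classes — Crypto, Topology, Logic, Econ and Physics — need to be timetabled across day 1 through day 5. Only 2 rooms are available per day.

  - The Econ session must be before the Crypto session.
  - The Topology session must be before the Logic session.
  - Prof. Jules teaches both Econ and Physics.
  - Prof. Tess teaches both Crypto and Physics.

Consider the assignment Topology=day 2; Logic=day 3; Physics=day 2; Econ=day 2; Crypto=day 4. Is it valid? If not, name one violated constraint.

Only 2 rooms are available per day — violated.
Prof. Tess teaches both Crypto and Physics — holds.
Prof. Jules teaches both Econ and Physics — violated.
The Econ session must be before the Crypto session — holds.
The Topology session must be before the Logic session — holds.

No. Only 2 rooms are available per day is not satisfied.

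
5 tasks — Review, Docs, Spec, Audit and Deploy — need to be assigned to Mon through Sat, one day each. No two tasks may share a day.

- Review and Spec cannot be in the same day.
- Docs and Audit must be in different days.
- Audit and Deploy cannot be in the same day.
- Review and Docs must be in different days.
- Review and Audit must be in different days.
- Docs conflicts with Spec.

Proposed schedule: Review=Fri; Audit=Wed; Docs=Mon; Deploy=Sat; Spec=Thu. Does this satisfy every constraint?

Yes, all constraints hold

No two tasks may share a day — holds.
Docs and Audit must be in different days — holds.
Review and Audit must be in different days — holds.
Review and Spec cannot be in the same day — holds.
Audit and Deploy cannot be in the same day — holds.
Review and Docs must be in different days — holds.
Docs conflicts with Spec — holds.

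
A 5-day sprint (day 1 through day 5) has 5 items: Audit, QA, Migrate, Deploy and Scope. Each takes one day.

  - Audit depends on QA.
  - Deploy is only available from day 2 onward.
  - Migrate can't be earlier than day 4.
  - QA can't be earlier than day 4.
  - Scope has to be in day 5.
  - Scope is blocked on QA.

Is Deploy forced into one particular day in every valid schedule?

Deploy can be day 2 (e.g. Deploy in day 2, Audit in day 5, Scope in day 5, QA in day 4, Migrate in day 4) or day 3 (e.g. Migrate=day 4, QA=day 4, Deploy=day 3, Audit=day 5, Scope=day 5).

No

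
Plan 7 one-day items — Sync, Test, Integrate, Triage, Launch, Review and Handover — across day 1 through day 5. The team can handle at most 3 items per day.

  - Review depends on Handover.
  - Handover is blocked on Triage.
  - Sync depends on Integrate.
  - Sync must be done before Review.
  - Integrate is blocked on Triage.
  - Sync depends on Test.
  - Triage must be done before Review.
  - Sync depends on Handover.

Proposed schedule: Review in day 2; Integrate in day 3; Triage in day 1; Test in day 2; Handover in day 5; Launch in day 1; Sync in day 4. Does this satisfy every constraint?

No. Review depends on Handover is not satisfied.

Sync depends on Test — holds.
Handover is blocked on Triage — holds.
The team can handle at most 3 items per day — holds.
Sync must be done before Review — violated.
Integrate is blocked on Triage — holds.
Sync depends on Integrate — holds.
Review depends on Handover — violated.
Sync depends on Handover — violated.
Triage must be done before Review — holds.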